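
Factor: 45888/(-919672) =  - 2^3*3^1*13^( - 1)*37^( - 1)= - 24/481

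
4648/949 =4+852/949= 4.90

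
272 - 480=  - 208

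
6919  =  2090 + 4829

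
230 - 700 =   -  470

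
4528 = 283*16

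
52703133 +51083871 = 103787004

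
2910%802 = 504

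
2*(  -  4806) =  - 9612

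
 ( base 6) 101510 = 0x1FF2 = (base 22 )GJG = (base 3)102012220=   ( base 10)8178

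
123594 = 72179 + 51415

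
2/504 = 1/252 = 0.00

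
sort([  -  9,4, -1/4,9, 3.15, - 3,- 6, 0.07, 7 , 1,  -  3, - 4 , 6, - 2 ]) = [ - 9,- 6, - 4,-3 , - 3 ,-2, - 1/4, 0.07,1, 3.15, 4, 6,7, 9] 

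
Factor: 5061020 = 2^2*5^1*59^1 * 4289^1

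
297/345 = 99/115 = 0.86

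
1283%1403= 1283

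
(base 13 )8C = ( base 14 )84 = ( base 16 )74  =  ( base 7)224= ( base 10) 116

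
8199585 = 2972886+5226699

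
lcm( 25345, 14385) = 532245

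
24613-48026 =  - 23413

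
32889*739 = 24304971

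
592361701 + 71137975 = 663499676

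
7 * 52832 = 369824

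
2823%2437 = 386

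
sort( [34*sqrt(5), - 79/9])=[ - 79/9,  34*sqrt(5)]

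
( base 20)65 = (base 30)45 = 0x7d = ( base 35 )3k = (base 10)125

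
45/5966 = 45/5966 = 0.01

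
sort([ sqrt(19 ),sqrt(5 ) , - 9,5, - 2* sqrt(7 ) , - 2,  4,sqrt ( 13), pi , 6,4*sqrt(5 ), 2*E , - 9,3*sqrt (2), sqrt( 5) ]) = [ - 9, - 9, - 2*sqrt (7 ),- 2, sqrt(  5 ), sqrt( 5 ), pi , sqrt(13),  4,3 * sqrt (2 ) , sqrt (19 )  ,  5 , 2*E , 6, 4*sqrt(5 )]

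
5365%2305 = 755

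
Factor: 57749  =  17^1*43^1*79^1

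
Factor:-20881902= -2^1 * 3^1*593^1*5869^1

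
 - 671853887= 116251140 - 788105027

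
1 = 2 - 1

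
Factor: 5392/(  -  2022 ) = - 8/3 = -2^3*3^( - 1 ) 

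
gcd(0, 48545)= 48545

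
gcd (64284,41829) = 3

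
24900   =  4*6225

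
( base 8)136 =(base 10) 94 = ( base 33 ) 2S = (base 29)37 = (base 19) 4I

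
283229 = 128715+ 154514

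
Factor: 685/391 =5^1*17^ ( - 1)*23^( - 1)*137^1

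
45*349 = 15705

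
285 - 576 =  - 291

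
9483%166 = 21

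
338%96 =50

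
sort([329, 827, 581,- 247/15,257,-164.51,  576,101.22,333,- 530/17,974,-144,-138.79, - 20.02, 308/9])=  [-164.51, - 144, - 138.79,-530/17,-20.02,-247/15,308/9,  101.22  ,  257,329 , 333,576, 581,827,  974 ]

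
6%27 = 6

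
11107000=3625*3064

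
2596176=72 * 36058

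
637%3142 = 637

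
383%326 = 57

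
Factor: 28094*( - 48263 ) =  - 2^1*11^1*17^2*167^1 *1277^1 = - 1355900722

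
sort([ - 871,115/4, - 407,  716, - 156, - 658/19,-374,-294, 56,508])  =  [ -871, -407 , - 374,-294,-156,-658/19,115/4, 56,  508, 716]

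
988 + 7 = 995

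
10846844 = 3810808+7036036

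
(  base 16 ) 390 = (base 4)32100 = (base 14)492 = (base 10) 912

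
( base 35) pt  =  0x388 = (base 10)904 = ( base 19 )29B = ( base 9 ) 1214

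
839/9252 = 839/9252 = 0.09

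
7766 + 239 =8005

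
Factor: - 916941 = -3^1*23^1*97^1*137^1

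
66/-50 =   -  33/25 = -1.32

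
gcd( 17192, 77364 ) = 8596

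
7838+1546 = 9384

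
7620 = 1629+5991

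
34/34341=34/34341 = 0.00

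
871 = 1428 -557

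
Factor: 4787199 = 3^2*531911^1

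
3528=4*882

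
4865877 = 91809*53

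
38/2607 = 38/2607 =0.01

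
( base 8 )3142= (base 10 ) 1634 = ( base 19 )4a0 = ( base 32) 1J2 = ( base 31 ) 1LM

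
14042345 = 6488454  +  7553891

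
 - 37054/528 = - 71 + 217/264= - 70.18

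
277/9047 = 277/9047 = 0.03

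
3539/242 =3539/242 = 14.62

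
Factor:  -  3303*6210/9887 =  - 20511630/9887 =- 2^1*3^5*5^1 * 23^1 * 367^1*9887^( - 1)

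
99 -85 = 14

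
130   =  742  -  612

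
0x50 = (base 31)2i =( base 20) 40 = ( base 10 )80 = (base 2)1010000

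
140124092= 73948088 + 66176004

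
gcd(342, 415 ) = 1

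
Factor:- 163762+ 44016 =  - 2^1*11^1*5443^1= -  119746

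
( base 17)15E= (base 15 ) 1ad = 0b110000100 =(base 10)388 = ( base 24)g4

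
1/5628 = 1/5628 = 0.00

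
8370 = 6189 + 2181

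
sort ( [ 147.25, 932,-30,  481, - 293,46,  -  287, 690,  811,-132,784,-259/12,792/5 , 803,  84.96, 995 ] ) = [-293, - 287, - 132, - 30, - 259/12,  46, 84.96, 147.25,  792/5 , 481, 690,784, 803,  811 , 932,995 ]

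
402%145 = 112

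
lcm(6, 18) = 18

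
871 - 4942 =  - 4071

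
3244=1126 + 2118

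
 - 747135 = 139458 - 886593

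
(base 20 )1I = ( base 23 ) 1F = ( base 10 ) 38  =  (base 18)22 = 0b100110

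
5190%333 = 195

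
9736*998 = 9716528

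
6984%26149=6984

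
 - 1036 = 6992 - 8028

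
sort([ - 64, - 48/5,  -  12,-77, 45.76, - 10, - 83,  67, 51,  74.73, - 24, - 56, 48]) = [ - 83, - 77, - 64,-56, - 24, - 12,-10,-48/5, 45.76 , 48,51,67,74.73]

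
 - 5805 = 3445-9250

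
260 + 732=992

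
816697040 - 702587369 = 114109671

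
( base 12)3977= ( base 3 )100000101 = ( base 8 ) 14653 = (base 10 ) 6571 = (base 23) C9G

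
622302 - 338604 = 283698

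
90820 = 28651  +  62169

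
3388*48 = 162624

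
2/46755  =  2/46755 = 0.00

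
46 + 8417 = 8463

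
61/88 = 61/88=   0.69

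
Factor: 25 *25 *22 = 2^1*5^4*11^1  =  13750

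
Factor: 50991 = 3^1*23^1*739^1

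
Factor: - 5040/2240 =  - 9/4 = -2^( - 2)*3^2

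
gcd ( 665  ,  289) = 1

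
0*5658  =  0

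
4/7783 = 4/7783  =  0.00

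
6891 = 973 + 5918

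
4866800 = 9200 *529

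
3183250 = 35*90950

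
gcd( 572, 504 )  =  4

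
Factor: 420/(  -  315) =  - 2^2*3^(  -  1 ) = - 4/3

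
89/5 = 17 + 4/5 = 17.80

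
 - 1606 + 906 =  - 700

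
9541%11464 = 9541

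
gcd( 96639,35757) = 3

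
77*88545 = 6817965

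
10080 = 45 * 224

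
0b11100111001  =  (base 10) 1849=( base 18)5CD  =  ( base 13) ac3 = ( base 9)2474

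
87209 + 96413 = 183622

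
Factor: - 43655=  - 5^1*8731^1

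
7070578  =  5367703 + 1702875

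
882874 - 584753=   298121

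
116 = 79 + 37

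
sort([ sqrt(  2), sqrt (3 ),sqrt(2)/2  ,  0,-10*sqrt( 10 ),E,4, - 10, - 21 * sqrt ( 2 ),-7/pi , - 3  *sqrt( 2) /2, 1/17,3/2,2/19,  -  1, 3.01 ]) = [ - 10*sqrt( 10 ),- 21 * sqrt( 2 ), - 10, - 7/pi, - 3 * sqrt( 2)/2, - 1 , 0,1/17, 2/19,sqrt(2)/2, sqrt(2) , 3/2,sqrt(3),  E,3.01, 4 ] 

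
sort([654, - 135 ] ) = [ - 135, 654 ] 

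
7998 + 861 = 8859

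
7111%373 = 24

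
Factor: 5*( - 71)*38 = -2^1*5^1*19^1*71^1 = -  13490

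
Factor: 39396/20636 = 21/11 =3^1 * 7^1*11^(-1)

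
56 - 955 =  - 899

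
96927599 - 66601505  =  30326094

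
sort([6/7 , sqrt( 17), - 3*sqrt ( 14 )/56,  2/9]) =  [  -  3*sqrt(14)/56, 2/9,  6/7, sqrt(17)]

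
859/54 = 15 +49/54  =  15.91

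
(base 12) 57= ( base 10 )67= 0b1000011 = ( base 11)61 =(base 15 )47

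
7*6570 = 45990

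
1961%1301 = 660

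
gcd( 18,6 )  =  6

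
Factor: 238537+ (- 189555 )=48982= 2^1*19^1*1289^1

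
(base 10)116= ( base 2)1110100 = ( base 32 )3K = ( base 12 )98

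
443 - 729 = -286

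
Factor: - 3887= - 13^2*23^1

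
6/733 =6/733= 0.01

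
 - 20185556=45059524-65245080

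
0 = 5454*0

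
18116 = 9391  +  8725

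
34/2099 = 34/2099 = 0.02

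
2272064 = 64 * 35501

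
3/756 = 1/252 = 0.00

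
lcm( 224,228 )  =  12768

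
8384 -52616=-44232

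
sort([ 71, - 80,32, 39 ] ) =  [ - 80 , 32,39,71 ] 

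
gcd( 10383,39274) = 1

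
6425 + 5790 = 12215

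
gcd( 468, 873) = 9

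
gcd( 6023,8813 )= 1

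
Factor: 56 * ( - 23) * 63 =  - 81144 = - 2^3*3^2 * 7^2*23^1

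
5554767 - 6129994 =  - 575227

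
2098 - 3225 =  -  1127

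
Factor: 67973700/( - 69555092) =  - 16993425/17388773 = - 3^1 * 5^2 *17^( - 1)*31^1*7309^1*1022869^( - 1)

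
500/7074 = 250/3537 = 0.07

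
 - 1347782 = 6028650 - 7376432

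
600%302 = 298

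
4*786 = 3144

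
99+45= 144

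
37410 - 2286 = 35124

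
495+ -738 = -243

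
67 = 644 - 577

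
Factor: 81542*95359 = 2^1*11^1*8669^1 *40771^1 = 7775763578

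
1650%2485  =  1650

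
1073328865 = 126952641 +946376224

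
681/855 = 227/285 = 0.80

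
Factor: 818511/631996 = 2^( - 2)*3^1*251^1*1087^1*157999^ ( - 1) 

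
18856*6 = 113136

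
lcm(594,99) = 594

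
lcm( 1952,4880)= 9760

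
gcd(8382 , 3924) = 6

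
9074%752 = 50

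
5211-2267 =2944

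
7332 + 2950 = 10282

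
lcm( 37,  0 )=0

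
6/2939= 6/2939=0.00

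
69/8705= 69/8705 = 0.01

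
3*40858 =122574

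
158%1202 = 158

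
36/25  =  36/25 = 1.44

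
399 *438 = 174762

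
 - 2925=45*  (-65 )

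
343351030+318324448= 661675478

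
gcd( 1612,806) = 806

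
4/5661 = 4/5661 = 0.00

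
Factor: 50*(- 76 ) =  - 2^3*5^2 * 19^1 = -  3800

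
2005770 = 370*5421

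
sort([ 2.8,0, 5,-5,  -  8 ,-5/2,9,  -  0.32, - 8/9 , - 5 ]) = [-8 , - 5,-5, - 5/2, - 8/9,-0.32, 0,2.8, 5,9]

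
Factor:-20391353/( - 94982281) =17^( - 1)*41^( - 1)*136273^ (-1)*20391353^1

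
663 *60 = 39780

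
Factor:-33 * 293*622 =-2^1*3^1*11^1*293^1*311^1 = - 6014118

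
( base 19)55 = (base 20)50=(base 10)100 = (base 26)3m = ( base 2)1100100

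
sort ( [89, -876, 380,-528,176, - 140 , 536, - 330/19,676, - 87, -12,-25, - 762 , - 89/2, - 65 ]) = [ - 876,-762, - 528,-140, - 87, - 65, -89/2,  -  25,-330/19,-12, 89,176 , 380,  536, 676 ] 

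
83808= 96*873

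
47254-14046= 33208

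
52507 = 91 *577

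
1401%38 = 33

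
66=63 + 3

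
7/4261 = 7/4261 =0.00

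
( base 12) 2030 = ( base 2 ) 110110100100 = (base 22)74G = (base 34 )30o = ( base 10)3492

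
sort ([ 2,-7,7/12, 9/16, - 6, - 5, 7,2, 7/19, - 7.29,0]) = [- 7.29,-7, - 6, - 5, 0,7/19, 9/16,7/12, 2, 2,7] 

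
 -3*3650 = -10950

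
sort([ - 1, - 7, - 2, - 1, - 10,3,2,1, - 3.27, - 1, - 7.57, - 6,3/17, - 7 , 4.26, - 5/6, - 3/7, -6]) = [ - 10,-7.57, - 7, - 7,-6, - 6,-3.27,-2, - 1, - 1, - 1, - 5/6 , - 3/7,  3/17, 1,2,3,4.26 ]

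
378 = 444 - 66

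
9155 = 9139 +16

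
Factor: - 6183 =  - 3^3*229^1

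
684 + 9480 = 10164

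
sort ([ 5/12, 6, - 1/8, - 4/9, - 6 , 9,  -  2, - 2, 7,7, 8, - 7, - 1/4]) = [  -  7, - 6 , - 2 , - 2, - 4/9, - 1/4,-1/8, 5/12,6,7, 7, 8,9]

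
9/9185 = 9/9185 = 0.00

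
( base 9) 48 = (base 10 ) 44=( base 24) 1K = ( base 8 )54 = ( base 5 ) 134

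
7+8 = 15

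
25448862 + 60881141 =86330003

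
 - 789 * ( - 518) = 408702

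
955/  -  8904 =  - 1 + 7949/8904 = - 0.11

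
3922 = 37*106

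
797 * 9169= 7307693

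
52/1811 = 52/1811 = 0.03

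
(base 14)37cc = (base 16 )2638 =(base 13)45B8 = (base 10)9784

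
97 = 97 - 0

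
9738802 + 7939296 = 17678098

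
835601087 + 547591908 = 1383192995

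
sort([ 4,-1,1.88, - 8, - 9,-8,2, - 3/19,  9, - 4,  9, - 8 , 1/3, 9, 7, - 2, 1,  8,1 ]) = [ - 9 , - 8, - 8, - 8,-4, - 2, - 1,- 3/19 , 1/3, 1, 1,  1.88 , 2,  4,7, 8 , 9, 9, 9 ]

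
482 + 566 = 1048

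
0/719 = 0= 0.00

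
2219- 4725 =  - 2506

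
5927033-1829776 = 4097257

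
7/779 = 7/779  =  0.01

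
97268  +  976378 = 1073646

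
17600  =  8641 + 8959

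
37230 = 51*730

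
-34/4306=-1 + 2136/2153 = -  0.01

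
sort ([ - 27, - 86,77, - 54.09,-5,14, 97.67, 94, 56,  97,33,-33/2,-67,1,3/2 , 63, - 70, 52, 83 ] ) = [  -  86,-70,-67,- 54.09, - 27,- 33/2, - 5, 1, 3/2, 14, 33, 52,56,63 , 77, 83, 94, 97, 97.67]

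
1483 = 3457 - 1974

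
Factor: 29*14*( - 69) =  - 2^1*3^1*7^1*23^1*29^1 = - 28014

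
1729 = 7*247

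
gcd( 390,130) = 130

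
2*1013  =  2026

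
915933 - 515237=400696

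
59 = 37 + 22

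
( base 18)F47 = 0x134B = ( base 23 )97H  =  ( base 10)4939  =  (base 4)1031023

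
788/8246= 394/4123 = 0.10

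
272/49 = 5+27/49= 5.55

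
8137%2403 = 928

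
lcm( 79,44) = 3476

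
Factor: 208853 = 73^1* 2861^1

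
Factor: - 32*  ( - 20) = 640 = 2^7*5^1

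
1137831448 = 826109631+311721817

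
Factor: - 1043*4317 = - 3^1 * 7^1*149^1 * 1439^1 = - 4502631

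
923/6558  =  923/6558 =0.14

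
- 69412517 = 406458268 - 475870785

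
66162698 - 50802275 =15360423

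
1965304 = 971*2024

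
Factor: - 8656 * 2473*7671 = -164207635248 = - 2^4*3^1 * 541^1 * 2473^1 * 2557^1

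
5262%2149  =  964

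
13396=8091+5305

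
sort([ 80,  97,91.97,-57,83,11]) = [ - 57, 11, 80, 83, 91.97,  97 ] 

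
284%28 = 4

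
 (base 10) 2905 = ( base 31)30M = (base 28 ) 3jl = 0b101101011001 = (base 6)21241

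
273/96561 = 91/32187 = 0.00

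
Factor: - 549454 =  - 2^1*43^1*6389^1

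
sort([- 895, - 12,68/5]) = [ - 895,-12,68/5]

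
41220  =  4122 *10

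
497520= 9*55280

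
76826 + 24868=101694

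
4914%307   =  2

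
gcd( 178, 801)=89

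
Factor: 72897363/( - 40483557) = -3^(- 5 )*7^1*11^1*37^1 * 107^( - 1)*173^(- 1 ) * 2843^1 = - 8099707/4498173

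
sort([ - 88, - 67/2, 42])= [-88, -67/2,42]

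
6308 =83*76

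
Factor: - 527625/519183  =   - 125/123 =- 3^(- 1 )*5^3*41^( - 1)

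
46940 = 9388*5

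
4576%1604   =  1368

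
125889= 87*1447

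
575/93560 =115/18712 = 0.01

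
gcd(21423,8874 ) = 3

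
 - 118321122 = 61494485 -179815607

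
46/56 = 23/28 = 0.82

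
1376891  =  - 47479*(  -  29 )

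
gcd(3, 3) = 3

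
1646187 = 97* 16971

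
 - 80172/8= - 10022  +  1/2 = -10021.50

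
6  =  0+6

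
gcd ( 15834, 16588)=754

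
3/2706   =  1/902 =0.00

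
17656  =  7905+9751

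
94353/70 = 13479/10  =  1347.90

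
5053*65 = 328445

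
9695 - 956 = 8739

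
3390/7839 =1130/2613 = 0.43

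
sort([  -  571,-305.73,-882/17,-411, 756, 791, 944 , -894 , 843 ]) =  [ - 894, -571,  -  411 ,-305.73,  -  882/17,756,791, 843,944 ] 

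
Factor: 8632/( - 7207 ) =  - 2^3*13^1*83^1*7207^( - 1)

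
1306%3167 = 1306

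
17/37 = 17/37 = 0.46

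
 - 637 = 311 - 948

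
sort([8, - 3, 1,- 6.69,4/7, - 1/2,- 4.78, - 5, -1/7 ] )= [ - 6.69 , - 5 , - 4.78 , - 3,-1/2, - 1/7,4/7, 1,8]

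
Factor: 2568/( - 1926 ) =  - 4/3 = - 2^2 * 3^ ( - 1 ) 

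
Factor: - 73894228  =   - 2^2*18473557^1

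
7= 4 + 3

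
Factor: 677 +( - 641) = 2^2*3^2 = 36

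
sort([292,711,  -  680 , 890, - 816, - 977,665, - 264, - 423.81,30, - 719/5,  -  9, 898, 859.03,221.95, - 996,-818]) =[-996 , -977, - 818,-816 , - 680, - 423.81, - 264, - 719/5,- 9,30,221.95, 292, 665, 711,859.03, 890,  898 ] 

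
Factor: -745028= - 2^2*19^1*9803^1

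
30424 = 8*3803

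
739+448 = 1187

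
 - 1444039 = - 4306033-- 2861994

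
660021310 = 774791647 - 114770337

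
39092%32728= 6364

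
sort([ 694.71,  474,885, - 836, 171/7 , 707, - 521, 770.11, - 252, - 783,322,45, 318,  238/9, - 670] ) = [  -  836,-783,- 670,- 521, -252, 171/7,238/9 , 45,318, 322,474,694.71,707, 770.11, 885] 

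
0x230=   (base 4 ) 20300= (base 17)1fg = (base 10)560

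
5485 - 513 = 4972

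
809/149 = 809/149=5.43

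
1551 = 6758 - 5207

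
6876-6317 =559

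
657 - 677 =-20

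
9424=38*248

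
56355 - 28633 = 27722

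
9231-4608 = 4623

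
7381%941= 794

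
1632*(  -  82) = - 133824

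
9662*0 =0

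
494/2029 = 494/2029 = 0.24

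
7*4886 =34202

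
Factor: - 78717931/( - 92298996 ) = 2^( - 2)*3^ ( - 2)*19^1*29^(-1)*211^(-1 )*419^ (-1 )*4143049^1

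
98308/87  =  98308/87 =1129.98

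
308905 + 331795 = 640700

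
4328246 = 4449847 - 121601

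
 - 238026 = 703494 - 941520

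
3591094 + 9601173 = 13192267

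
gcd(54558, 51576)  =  42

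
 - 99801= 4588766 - 4688567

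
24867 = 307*81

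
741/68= 10 + 61/68 = 10.90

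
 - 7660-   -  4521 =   -  3139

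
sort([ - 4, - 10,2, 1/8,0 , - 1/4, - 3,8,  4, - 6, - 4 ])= [ - 10, - 6, - 4, - 4, - 3, - 1/4,  0,  1/8,2, 4, 8 ] 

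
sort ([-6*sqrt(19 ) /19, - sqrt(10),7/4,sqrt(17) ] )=[ - sqrt (10 ), - 6*sqrt (19 ) /19,7/4, sqrt( 17) ] 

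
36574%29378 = 7196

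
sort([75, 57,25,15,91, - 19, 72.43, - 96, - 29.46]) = [-96, - 29.46 , - 19,15,25, 57,72.43,75,91] 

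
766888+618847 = 1385735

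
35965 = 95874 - 59909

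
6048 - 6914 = - 866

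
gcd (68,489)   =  1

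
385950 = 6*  64325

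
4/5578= 2/2789 = 0.00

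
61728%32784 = 28944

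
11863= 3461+8402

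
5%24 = 5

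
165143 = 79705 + 85438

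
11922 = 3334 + 8588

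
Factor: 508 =2^2*127^1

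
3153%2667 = 486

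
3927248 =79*49712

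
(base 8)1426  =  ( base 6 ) 3354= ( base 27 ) 127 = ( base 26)14a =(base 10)790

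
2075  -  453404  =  -451329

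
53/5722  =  53/5722 = 0.01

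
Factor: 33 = 3^1 * 11^1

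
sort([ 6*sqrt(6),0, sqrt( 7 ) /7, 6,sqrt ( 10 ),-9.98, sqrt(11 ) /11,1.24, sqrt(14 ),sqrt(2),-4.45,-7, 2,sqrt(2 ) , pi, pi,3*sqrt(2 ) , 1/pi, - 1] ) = [ - 9.98,-7,  -  4.45, - 1,0,sqrt( 11 ) /11,1/pi,sqrt(7)/7, 1.24,sqrt(2), sqrt(2 ),2,pi,pi, sqrt( 10 ), sqrt(14 ),3*sqrt( 2 ),6,6*sqrt (6) ] 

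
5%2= 1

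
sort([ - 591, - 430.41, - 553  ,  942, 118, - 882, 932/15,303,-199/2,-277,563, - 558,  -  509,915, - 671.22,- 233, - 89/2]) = [ - 882, - 671.22, - 591, - 558, - 553, - 509,-430.41, - 277,-233, - 199/2, - 89/2,932/15,118, 303,563, 915, 942 ] 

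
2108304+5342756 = 7451060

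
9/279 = 1/31 =0.03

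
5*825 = 4125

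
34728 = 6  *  5788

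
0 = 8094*0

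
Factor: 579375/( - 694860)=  - 38625/46324 = - 2^( - 2 )*3^1*5^3 * 37^( - 1 )*103^1*  313^(-1 ) 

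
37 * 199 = 7363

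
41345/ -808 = - 52+671/808=-51.17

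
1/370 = 1/370 = 0.00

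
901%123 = 40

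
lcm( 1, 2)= 2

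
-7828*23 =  - 180044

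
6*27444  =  164664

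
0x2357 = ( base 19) 1613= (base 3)110102002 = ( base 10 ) 9047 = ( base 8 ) 21527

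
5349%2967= 2382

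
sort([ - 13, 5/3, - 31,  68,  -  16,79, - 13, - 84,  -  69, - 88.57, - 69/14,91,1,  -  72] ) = [ - 88.57,  -  84 , - 72,- 69,-31, - 16, - 13, - 13, - 69/14,1 , 5/3, 68,79, 91] 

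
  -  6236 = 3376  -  9612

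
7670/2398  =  3 + 238/1199 = 3.20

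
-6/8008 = - 1 + 4001/4004 = -0.00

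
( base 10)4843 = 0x12EB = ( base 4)1023223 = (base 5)123333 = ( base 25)7ii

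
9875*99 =977625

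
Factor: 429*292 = 2^2*3^1*11^1*13^1*73^1 = 125268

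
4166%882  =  638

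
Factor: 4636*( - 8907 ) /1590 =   -  2^1*5^(-1)*19^1*53^( - 1 )*61^1* 2969^1  =  - 6882142/265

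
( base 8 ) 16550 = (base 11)5724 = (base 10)7528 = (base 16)1d68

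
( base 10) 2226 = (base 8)4262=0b100010110010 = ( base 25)3e1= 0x8B2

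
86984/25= 86984/25 = 3479.36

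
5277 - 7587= - 2310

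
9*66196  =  595764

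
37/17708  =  37/17708 = 0.00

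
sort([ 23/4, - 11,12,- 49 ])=[ - 49,-11 , 23/4,12]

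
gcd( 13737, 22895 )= 4579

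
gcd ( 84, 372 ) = 12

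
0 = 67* 0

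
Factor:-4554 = -2^1*3^2*11^1*23^1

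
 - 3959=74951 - 78910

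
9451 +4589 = 14040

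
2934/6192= 163/344 =0.47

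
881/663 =881/663 = 1.33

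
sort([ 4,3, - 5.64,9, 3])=[ - 5.64, 3, 3,  4 , 9]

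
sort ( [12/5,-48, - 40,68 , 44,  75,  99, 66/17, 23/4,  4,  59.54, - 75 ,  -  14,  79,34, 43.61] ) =[  -  75,-48, - 40,- 14 , 12/5,  66/17, 4 , 23/4,34, 43.61, 44, 59.54,  68, 75, 79, 99 ]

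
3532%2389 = 1143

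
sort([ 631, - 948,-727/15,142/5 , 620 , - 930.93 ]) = [ - 948, - 930.93, - 727/15, 142/5, 620, 631]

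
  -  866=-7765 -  - 6899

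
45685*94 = 4294390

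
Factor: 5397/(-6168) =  - 2^ (  -  3)*7^1 = - 7/8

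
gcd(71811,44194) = 1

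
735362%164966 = 75498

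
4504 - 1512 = 2992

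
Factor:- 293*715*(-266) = 2^1*5^1 * 7^1 * 11^1*13^1*19^1*293^1 = 55725670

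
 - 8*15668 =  - 125344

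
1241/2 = 1241/2 = 620.50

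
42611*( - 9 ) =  - 383499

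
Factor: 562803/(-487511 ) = - 3^1*29^1*373^( - 1) * 1307^( - 1 ) * 6469^1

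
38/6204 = 19/3102 = 0.01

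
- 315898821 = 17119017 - 333017838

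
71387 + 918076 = 989463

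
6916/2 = 3458 = 3458.00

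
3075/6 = 512+1/2 = 512.50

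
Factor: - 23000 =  - 2^3*5^3*23^1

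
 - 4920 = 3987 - 8907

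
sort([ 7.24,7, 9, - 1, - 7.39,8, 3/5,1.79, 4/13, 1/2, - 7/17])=[ - 7.39 , - 1, - 7/17, 4/13,1/2,3/5,1.79,7, 7.24,8, 9] 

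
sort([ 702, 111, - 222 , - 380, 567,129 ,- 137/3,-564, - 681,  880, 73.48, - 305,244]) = [ - 681, - 564,  -  380,-305, - 222, - 137/3, 73.48, 111,129,244,567, 702 , 880] 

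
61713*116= 7158708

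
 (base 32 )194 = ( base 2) 10100100100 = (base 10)1316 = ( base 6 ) 10032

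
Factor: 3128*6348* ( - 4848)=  - 2^9 * 3^2 * 17^1*23^3*101^1 = -96264525312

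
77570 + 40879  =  118449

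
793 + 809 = 1602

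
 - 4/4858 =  - 2/2429 = - 0.00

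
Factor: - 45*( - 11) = 3^2*5^1*11^1 =495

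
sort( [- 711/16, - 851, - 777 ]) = [ - 851, - 777, - 711/16 ]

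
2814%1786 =1028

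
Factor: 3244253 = 3244253^1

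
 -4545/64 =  - 72 + 63/64 = - 71.02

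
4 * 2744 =10976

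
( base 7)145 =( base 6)214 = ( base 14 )5C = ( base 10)82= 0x52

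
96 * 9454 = 907584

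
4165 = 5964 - 1799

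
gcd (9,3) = 3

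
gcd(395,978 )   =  1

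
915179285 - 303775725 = 611403560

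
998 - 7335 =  - 6337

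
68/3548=17/887=0.02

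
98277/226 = 434 + 193/226 = 434.85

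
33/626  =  33/626 = 0.05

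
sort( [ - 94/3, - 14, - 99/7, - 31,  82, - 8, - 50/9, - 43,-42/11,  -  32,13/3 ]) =[-43, - 32, - 94/3, - 31 , - 99/7, - 14, - 8, - 50/9,-42/11, 13/3,82] 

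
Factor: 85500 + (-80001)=3^2*13^1*47^1 = 5499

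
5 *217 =1085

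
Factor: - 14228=-2^2*3557^1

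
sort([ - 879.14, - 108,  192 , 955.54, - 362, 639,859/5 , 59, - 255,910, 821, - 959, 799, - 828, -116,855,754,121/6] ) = [ - 959,- 879.14, - 828, -362, - 255, - 116, - 108,121/6, 59, 859/5, 192,  639, 754,  799, 821, 855,910,955.54 ] 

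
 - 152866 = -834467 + 681601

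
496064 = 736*674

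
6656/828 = 1664/207  =  8.04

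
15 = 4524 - 4509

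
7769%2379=632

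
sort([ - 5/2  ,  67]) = [ - 5/2, 67]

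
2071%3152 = 2071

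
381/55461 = 127/18487 =0.01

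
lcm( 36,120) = 360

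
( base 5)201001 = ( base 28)83K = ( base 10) 6376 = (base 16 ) 18E8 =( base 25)A51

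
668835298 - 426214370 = 242620928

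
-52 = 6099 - 6151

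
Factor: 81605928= 2^3*3^1*3400247^1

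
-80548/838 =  - 97 + 369/419 = - 96.12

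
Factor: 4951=4951^1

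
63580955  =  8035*7913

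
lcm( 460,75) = 6900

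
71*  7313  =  519223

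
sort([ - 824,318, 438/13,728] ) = [ - 824 , 438/13,318,728]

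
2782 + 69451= 72233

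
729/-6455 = -1 + 5726/6455 = -0.11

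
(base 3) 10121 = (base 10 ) 97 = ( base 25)3m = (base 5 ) 342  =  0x61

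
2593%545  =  413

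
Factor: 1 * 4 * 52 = 2^4*13^1 = 208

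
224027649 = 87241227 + 136786422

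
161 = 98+63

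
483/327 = 1 + 52/109 = 1.48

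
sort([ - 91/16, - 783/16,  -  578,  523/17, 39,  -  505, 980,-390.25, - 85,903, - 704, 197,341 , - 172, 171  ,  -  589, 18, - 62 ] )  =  [  -  704,-589, - 578,  -  505, -390.25, - 172, - 85 , - 62, - 783/16, - 91/16,  18,523/17, 39, 171,  197, 341,903,980 ] 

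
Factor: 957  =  3^1* 11^1*29^1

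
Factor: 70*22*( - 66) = -101640= - 2^3 * 3^1*5^1*7^1*11^2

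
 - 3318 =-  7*474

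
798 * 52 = 41496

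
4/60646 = 2/30323  =  0.00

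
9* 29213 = 262917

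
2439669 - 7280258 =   -  4840589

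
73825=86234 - 12409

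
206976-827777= - 620801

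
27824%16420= 11404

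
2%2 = 0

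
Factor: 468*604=2^4*3^2*13^1*151^1 = 282672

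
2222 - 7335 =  - 5113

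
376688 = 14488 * 26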